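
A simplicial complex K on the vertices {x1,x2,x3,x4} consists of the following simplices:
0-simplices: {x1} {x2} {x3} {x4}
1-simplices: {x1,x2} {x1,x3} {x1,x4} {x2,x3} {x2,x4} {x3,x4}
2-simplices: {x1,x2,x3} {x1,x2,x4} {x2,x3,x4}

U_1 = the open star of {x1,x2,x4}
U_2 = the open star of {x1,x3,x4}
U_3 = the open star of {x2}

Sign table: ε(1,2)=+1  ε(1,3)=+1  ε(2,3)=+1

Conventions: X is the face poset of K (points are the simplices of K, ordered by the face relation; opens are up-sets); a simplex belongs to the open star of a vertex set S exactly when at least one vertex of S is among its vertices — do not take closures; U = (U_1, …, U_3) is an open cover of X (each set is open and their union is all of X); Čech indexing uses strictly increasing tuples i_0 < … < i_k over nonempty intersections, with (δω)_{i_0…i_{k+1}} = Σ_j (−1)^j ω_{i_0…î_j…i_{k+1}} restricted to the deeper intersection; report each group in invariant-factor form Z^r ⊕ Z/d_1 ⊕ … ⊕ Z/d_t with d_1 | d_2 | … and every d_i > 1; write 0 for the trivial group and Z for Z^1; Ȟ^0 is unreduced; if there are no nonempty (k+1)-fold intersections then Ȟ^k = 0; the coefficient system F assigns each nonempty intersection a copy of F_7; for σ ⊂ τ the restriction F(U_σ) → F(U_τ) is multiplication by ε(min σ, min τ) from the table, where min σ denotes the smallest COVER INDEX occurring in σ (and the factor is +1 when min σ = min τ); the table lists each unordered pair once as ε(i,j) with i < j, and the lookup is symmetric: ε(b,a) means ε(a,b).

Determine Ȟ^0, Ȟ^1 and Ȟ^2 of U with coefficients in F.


Ȟ^0(U;F) ≅ Z/7,  Ȟ^1(U;F) ≅ 0,  Ȟ^2(U;F) ≅ 0

nonempty intersections:
  U1={{x1},{x2},{x4},{x1,x2},{x1,x3},{x1,x4},{x2,x3},{x2,x4},{x3,x4},{x1,x2,x3},{x1,x2,x4},{x2,x3,x4}} U2={{x1},{x3},{x4},{x1,x2},{x1,x3},{x1,x4},{x2,x3},{x2,x4},{x3,x4},{x1,x2,x3},{x1,x2,x4},{x2,x3,x4}} U3={{x2},{x1,x2},{x2,x3},{x2,x4},{x1,x2,x3},{x1,x2,x4},{x2,x3,x4}}
  U12={{x1},{x4},{x1,x2},{x1,x3},{x1,x4},{x2,x3},{x2,x4},{x3,x4},{x1,x2,x3},{x1,x2,x4},{x2,x3,x4}} U13={{x2},{x1,x2},{x2,x3},{x2,x4},{x1,x2,x3},{x1,x2,x4},{x2,x3,x4}} U23={{x1,x2},{x2,x3},{x2,x4},{x1,x2,x3},{x1,x2,x4},{x2,x3,x4}}
  U123={{x1,x2},{x2,x3},{x2,x4},{x1,x2,x3},{x1,x2,x4},{x2,x3,x4}}
C dims 3,3,1; δ0: rk_F7 2; δ1: rk_F7 1
Ȟ^0: (3−2)−0=1 ⇒ Z/7
Ȟ^1: (3−1)−2=0 ⇒ 0
Ȟ^2: (1−0)−1=0 ⇒ 0


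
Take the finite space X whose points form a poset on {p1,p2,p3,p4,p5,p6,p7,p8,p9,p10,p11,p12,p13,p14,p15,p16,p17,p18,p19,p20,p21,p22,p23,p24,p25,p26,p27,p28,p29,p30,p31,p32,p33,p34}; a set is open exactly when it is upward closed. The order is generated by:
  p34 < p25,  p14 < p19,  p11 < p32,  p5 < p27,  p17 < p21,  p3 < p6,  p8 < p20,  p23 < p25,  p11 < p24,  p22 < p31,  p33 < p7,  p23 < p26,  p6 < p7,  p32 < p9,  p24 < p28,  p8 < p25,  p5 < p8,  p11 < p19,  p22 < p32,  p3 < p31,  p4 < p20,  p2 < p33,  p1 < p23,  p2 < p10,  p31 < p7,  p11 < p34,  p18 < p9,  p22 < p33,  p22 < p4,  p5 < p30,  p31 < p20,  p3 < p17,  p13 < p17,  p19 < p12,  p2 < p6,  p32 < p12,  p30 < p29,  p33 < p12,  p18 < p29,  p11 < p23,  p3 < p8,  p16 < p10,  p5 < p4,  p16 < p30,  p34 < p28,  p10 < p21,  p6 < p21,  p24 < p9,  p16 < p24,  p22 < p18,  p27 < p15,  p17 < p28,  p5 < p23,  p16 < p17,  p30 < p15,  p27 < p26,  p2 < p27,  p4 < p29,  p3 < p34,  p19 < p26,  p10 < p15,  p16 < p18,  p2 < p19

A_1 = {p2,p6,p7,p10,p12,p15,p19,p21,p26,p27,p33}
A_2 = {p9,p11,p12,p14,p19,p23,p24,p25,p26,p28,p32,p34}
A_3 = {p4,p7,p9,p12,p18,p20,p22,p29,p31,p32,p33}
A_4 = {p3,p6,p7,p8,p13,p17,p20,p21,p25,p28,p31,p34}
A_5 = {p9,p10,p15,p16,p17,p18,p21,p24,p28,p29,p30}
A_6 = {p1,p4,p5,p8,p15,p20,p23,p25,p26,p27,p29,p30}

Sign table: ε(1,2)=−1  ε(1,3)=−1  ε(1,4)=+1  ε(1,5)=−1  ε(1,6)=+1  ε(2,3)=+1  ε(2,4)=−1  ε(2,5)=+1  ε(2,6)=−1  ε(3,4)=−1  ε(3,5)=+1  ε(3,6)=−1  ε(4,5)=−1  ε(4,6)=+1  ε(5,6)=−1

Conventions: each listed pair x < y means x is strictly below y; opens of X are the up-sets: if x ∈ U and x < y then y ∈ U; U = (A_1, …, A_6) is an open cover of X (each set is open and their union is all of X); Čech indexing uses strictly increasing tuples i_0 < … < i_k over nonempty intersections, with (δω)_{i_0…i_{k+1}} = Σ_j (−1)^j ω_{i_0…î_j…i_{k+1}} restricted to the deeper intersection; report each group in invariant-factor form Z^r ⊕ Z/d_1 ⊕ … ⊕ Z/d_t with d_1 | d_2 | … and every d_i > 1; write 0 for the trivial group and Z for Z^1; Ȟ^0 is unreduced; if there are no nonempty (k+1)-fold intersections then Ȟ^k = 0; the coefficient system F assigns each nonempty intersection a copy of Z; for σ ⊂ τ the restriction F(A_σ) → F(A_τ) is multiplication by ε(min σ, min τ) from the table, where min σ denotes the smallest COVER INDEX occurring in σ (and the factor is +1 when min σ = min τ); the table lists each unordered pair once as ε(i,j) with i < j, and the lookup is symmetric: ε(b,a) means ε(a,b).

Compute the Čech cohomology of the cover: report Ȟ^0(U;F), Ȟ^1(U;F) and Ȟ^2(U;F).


Ȟ^0(U;F) ≅ Z; Ȟ^1(U;F) ≅ 0; Ȟ^2(U;F) ≅ Z/2

cover nerve:
  A12={p12,p19,p26} A13={p7,p12,p33} A14={p6,p7,p21} A15={p10,p15,p21} A16={p15,p26,p27} A23={p9,p12,p32} A24={p25,p28,p34} A25={p9,p24,p28} A26={p23,p25,p26} A34={p7,p20,p31} A35={p9,p18,p29} A36={p4,p20,p29} A45={p17,p21,p28} A46={p8,p20,p25} A56={p15,p29,p30}
  A123={p12} A126={p26} A134={p7} A145={p21} A156={p15} A235={p9} A245={p28} A246={p25} A346={p20} A356={p29}
C dims 6,15,10; δ0: rk 5, SNF 1^5; δ1: rk 10, SNF 1^9·2
Ȟ^0: (6−5)−0=1 ⇒ Z
Ȟ^1: (15−10)−5=0 ⇒ 0
Ȟ^2: (10−0)−10=0 plus torsion [2] ⇒ Z/2


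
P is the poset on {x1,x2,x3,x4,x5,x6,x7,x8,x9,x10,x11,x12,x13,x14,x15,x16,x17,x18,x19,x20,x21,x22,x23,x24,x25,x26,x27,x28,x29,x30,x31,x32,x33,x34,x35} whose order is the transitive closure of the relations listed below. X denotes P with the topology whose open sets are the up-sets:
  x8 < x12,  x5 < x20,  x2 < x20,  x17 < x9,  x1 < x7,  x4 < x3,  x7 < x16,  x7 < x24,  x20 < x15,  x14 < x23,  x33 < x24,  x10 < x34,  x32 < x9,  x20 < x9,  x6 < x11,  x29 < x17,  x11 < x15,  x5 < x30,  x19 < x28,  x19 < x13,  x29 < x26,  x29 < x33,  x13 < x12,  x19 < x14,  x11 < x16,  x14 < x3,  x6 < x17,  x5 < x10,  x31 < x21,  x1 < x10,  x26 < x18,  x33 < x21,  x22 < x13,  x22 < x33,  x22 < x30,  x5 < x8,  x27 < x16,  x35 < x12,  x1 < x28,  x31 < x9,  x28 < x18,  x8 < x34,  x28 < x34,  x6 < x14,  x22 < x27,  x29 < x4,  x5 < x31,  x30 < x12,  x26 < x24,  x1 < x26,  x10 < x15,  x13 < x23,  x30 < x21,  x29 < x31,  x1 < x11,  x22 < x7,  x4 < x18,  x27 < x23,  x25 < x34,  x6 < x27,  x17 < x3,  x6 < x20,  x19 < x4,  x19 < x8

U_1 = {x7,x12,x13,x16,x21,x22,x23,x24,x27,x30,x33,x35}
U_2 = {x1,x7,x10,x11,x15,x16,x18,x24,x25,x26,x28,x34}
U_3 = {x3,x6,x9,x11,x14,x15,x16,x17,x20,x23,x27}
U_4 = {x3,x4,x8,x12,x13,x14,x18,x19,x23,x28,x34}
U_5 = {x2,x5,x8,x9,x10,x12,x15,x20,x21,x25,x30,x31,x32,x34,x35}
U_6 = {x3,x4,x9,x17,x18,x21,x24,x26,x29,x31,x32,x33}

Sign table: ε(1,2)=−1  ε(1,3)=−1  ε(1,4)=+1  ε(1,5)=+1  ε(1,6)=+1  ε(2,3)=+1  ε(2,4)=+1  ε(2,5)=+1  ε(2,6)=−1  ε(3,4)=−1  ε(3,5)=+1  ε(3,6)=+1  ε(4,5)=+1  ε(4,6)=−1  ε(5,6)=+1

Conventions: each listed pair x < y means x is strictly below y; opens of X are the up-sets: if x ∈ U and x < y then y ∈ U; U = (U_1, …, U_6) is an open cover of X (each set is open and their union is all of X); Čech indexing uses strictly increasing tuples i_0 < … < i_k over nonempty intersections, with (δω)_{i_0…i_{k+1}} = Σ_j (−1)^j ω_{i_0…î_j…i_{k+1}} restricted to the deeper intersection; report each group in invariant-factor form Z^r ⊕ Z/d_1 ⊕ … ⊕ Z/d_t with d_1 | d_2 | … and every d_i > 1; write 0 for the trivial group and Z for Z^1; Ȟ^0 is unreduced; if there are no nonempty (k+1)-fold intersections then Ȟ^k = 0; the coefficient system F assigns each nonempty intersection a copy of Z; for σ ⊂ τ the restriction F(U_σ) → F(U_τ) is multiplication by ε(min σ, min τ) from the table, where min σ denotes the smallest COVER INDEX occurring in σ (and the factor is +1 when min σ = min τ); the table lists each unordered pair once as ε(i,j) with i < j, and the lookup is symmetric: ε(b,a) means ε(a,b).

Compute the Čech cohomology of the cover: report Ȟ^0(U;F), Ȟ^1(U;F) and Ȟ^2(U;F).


nonempty overlaps:
  U12={x7,x16,x24} U13={x16,x23,x27} U14={x12,x13,x23} U15={x12,x21,x30,x35} U16={x21,x24,x33} U23={x11,x15,x16} U24={x18,x28,x34} U25={x10,x15,x25,x34} U26={x18,x24,x26} U34={x3,x14,x23} U35={x9,x15,x20} U36={x3,x9,x17} U45={x8,x12,x34} U46={x3,x4,x18} U56={x9,x21,x31,x32}
  U123={x16} U126={x24} U134={x23} U145={x12} U156={x21} U235={x15} U245={x34} U246={x18} U346={x3} U356={x9}
C dims 6,15,10; δ0: rk 6, SNF 1^5·2; δ1: rk 9, SNF 1^9
degree 0: 6−6−0 = 0 → Ȟ^0 ≅ 0
degree 1: 15−9−6 = 0 plus torsion [2] → Ȟ^1 ≅ Z/2
degree 2: 10−0−9 = 1 → Ȟ^2 ≅ Z

Ȟ^0(U;F) ≅ 0; Ȟ^1(U;F) ≅ Z/2; Ȟ^2(U;F) ≅ Z


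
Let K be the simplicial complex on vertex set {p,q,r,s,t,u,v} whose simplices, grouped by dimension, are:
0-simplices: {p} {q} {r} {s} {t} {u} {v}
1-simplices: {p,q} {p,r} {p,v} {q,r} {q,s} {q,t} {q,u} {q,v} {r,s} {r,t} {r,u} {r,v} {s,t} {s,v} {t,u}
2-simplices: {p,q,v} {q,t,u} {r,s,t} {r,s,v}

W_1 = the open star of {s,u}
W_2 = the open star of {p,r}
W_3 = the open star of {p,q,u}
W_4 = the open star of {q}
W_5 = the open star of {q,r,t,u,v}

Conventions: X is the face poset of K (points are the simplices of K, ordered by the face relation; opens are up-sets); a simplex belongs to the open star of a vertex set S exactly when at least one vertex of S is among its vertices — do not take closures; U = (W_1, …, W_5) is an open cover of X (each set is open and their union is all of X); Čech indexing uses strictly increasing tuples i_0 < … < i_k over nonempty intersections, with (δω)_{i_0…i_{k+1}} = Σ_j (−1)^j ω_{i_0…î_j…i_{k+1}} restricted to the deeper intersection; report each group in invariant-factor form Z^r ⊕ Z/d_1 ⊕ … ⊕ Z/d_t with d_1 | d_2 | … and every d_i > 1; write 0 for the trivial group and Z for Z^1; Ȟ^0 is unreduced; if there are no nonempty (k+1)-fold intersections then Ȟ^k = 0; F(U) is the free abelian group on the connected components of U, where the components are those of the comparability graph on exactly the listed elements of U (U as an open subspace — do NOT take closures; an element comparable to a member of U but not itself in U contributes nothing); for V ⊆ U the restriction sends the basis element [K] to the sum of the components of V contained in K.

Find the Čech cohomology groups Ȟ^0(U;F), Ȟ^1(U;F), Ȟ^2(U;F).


nonempty overlaps:
  W1={{s},{u},{q,s},{q,u},{r,s},{r,u},{s,t},{s,v},{t,u},{q,t,u},{r,s,t},{r,s,v}} W2={{p},{r},{p,q},{p,r},{p,v},{q,r},{r,s},{r,t},{r,u},{r,v},{p,q,v},{r,s,t},{r,s,v}} W3={{p},{q},{u},{p,q},{p,r},{p,v},{q,r},{q,s},{q,t},{q,u},{q,v},{r,u},{t,u},{p,q,v},{q,t,u}} W4={{q},{p,q},{q,r},{q,s},{q,t},{q,u},{q,v},{p,q,v},{q,t,u}} W5={{q},{r},{t},{u},{v},{p,q},{p,r},{p,v},{q,r},{q,s},{q,t},{q,u},{q,v},{r,s},{r,t},{r,u},{r,v},{s,t},{s,v},{t,u},{p,q,v},{q,t,u},{r,s,t},{r,s,v}}
  W12={{r,s},{r,u},{r,s,t},{r,s,v}} W13={{u},{q,s},{q,u},{r,u},{t,u},{q,t,u}} W14={{q,s},{q,u},{q,t,u}} W15={{u},{q,s},{q,u},{r,s},{r,u},{s,t},{s,v},{t,u},{q,t,u},{r,s,t},{r,s,v}} W23={{p},{p,q},{p,r},{p,v},{q,r},{r,u},{p,q,v}} W24={{p,q},{q,r},{p,q,v}} W25={{r},{p,q},{p,r},{p,v},{q,r},{r,s},{r,t},{r,u},{r,v},{p,q,v},{r,s,t},{r,s,v}} W34={{q},{p,q},{q,r},{q,s},{q,t},{q,u},{q,v},{p,q,v},{q,t,u}} W35={{q},{u},{p,q},{p,r},{p,v},{q,r},{q,s},{q,t},{q,u},{q,v},{r,u},{t,u},{p,q,v},{q,t,u}} W45={{q},{p,q},{q,r},{q,s},{q,t},{q,u},{q,v},{p,q,v},{q,t,u}}
  W123={{r,u}} W125={{r,s},{r,u},{r,s,t},{r,s,v}} W134={{q,s},{q,u},{q,t,u}} W135={{u},{q,s},{q,u},{r,u},{t,u},{q,t,u}} W145={{q,s},{q,u},{q,t,u}} W234={{p,q},{q,r},{p,q,v}} W235={{p,q},{p,r},{p,v},{q,r},{r,u},{p,q,v}} W245={{p,q},{q,r},{p,q,v}} W345={{q},{p,q},{q,r},{q,s},{q,t},{q,u},{q,v},{p,q,v},{q,t,u}}
  W1235={{r,u}} W1345={{q,s},{q,u},{q,t,u}} W2345={{p,q},{q,r},{p,q,v}}
components per intersection:
  W1: {{s},{q,s},{r,s},{s,t},{s,v},{r,s,t},{r,s,v}} {{u},{q,u},{r,u},{t,u},{q,t,u}}
  W2: {{p},{r},{p,q},{p,r},{p,v},{q,r},{r,s},{r,t},{r,u},{r,v},{p,q,v},{r,s,t},{r,s,v}}
  W3: {{p},{q},{u},{p,q},{p,r},{p,v},{q,r},{q,s},{q,t},{q,u},{q,v},{r,u},{t,u},{p,q,v},{q,t,u}}
  W4: {{q},{p,q},{q,r},{q,s},{q,t},{q,u},{q,v},{p,q,v},{q,t,u}}
  W5: {{q},{r},{t},{u},{v},{p,q},{p,r},{p,v},{q,r},{q,s},{q,t},{q,u},{q,v},{r,s},{r,t},{r,u},{r,v},{s,t},{s,v},{t,u},{p,q,v},{q,t,u},{r,s,t},{r,s,v}}
  W12: {{r,s},{r,s,t},{r,s,v}} {{r,u}}
  W13: {{u},{q,u},{r,u},{t,u},{q,t,u}} {{q,s}}
  W14: {{q,s}} {{q,u},{q,t,u}}
  W15: {{u},{q,u},{r,u},{t,u},{q,t,u}} {{q,s}} {{r,s},{s,t},{s,v},{r,s,t},{r,s,v}}
  W23: {{p},{p,q},{p,r},{p,v},{p,q,v}} {{q,r}} {{r,u}}
  W24: {{p,q},{p,q,v}} {{q,r}}
  W25: {{r},{p,r},{q,r},{r,s},{r,t},{r,u},{r,v},{r,s,t},{r,s,v}} {{p,q},{p,v},{p,q,v}}
  W34: {{q},{p,q},{q,r},{q,s},{q,t},{q,u},{q,v},{p,q,v},{q,t,u}}
  W35: {{q},{u},{p,q},{p,v},{q,r},{q,s},{q,t},{q,u},{q,v},{r,u},{t,u},{p,q,v},{q,t,u}} {{p,r}}
  W45: {{q},{p,q},{q,r},{q,s},{q,t},{q,u},{q,v},{p,q,v},{q,t,u}}
  W123: {{r,u}}
  W125: {{r,s},{r,s,t},{r,s,v}} {{r,u}}
  W134: {{q,s}} {{q,u},{q,t,u}}
  W135: {{u},{q,u},{r,u},{t,u},{q,t,u}} {{q,s}}
  W145: {{q,s}} {{q,u},{q,t,u}}
  W234: {{p,q},{p,q,v}} {{q,r}}
  W235: {{p,q},{p,v},{p,q,v}} {{p,r}} {{q,r}} {{r,u}}
  W245: {{p,q},{p,q,v}} {{q,r}}
  W345: {{q},{p,q},{q,r},{q,s},{q,t},{q,u},{q,v},{p,q,v},{q,t,u}}
  W1235: {{r,u}}
  W1345: {{q,s}} {{q,u},{q,t,u}}
  W2345: {{p,q},{p,q,v}} {{q,r}}
C dims 6,20,18,5; δ0: rk 5, SNF 1^5; δ1: rk 13, SNF 1^13; δ2: rk 5, SNF 1^5
degree 0: 6−5−0 = 1 → Ȟ^0 ≅ Z
degree 1: 20−13−5 = 2 → Ȟ^1 ≅ Z^2
degree 2: 18−5−13 = 0 → Ȟ^2 ≅ 0

Ȟ^0(U;F) ≅ Z, Ȟ^1(U;F) ≅ Z^2, Ȟ^2(U;F) ≅ 0


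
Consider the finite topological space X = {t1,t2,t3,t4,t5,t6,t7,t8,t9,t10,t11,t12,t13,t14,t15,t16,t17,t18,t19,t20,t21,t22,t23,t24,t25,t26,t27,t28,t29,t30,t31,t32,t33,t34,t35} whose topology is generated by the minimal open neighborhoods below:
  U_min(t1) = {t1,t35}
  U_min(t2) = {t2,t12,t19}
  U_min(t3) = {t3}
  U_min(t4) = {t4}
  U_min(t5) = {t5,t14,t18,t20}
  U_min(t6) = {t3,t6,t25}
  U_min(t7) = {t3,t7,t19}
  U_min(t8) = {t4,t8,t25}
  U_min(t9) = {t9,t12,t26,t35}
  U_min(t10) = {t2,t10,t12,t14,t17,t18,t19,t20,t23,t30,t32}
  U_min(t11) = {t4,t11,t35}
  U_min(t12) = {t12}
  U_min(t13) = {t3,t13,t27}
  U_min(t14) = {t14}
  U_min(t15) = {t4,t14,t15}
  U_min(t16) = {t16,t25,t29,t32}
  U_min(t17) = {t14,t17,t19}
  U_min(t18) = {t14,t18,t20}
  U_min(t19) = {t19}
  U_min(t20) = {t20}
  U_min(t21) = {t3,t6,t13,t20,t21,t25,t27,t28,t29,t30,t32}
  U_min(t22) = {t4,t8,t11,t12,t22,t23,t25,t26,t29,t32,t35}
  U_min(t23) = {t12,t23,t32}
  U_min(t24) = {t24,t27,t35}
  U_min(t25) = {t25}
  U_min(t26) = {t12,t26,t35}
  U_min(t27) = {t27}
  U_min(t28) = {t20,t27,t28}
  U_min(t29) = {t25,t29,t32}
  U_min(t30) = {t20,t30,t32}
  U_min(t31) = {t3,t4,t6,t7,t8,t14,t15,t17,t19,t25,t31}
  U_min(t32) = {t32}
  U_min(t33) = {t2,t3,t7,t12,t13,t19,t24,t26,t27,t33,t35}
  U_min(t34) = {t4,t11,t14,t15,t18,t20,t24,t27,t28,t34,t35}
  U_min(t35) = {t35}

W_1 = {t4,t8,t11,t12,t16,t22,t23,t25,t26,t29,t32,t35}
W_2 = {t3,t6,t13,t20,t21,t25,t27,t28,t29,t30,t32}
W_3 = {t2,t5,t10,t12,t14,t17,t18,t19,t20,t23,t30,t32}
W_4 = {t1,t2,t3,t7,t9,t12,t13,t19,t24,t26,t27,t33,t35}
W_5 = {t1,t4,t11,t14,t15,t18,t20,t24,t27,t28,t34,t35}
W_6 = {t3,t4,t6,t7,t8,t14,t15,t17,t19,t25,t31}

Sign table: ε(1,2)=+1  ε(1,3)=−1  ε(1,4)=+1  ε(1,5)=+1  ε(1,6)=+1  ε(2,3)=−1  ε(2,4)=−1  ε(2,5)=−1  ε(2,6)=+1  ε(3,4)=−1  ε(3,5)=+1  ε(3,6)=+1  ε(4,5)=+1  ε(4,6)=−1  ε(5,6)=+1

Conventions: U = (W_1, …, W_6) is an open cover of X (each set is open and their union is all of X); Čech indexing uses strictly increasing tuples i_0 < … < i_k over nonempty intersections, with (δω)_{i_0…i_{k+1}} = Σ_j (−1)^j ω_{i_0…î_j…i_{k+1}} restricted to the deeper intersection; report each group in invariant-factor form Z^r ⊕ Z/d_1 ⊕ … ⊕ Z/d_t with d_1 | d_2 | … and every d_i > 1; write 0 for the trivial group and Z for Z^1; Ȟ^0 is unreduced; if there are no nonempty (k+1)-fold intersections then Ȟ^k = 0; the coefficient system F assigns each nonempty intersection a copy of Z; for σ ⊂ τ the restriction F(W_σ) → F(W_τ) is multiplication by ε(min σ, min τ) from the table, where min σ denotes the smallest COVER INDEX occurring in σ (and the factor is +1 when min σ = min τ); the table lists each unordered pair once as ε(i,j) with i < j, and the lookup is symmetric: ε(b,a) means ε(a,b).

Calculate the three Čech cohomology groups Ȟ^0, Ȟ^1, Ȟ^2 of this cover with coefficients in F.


Ȟ^0 = 0, Ȟ^1 = Z/2, Ȟ^2 = Z

nonempty overlaps:
  W12={t25,t29,t32} W13={t12,t23,t32} W14={t12,t26,t35} W15={t4,t11,t35} W16={t4,t8,t25} W23={t20,t30,t32} W24={t3,t13,t27} W25={t20,t27,t28} W26={t3,t6,t25} W34={t2,t12,t19} W35={t14,t18,t20} W36={t14,t17,t19} W45={t1,t24,t27,t35} W46={t3,t7,t19} W56={t4,t14,t15}
  W123={t32} W126={t25} W134={t12} W145={t35} W156={t4} W235={t20} W245={t27} W246={t3} W346={t19} W356={t14}
C dims 6,15,10; δ0: rk 6, SNF 1^5·2; δ1: rk 9, SNF 1^9
degree 0: 6−6−0 = 0 → Ȟ^0 ≅ 0
degree 1: 15−9−6 = 0 plus torsion [2] → Ȟ^1 ≅ Z/2
degree 2: 10−0−9 = 1 → Ȟ^2 ≅ Z


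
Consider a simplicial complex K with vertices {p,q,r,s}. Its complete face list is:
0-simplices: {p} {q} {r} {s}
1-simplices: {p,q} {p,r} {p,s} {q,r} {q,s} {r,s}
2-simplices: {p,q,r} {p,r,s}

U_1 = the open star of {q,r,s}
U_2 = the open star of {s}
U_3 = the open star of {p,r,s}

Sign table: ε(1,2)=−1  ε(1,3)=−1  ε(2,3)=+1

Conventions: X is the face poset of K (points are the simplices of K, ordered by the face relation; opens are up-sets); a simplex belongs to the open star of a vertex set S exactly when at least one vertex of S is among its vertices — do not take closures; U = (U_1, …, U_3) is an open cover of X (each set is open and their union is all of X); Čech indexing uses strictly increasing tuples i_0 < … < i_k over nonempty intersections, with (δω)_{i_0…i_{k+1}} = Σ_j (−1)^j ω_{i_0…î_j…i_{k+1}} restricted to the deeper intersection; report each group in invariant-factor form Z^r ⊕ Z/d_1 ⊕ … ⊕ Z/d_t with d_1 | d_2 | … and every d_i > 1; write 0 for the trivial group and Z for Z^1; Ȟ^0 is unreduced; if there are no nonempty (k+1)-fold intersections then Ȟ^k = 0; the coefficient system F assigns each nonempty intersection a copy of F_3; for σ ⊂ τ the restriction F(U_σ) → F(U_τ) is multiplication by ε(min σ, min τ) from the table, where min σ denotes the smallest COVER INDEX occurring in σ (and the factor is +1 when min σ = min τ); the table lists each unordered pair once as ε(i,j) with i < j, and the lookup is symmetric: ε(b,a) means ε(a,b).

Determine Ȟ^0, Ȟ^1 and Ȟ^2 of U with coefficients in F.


Ȟ^0 ≅ Z/3, Ȟ^1 ≅ 0, Ȟ^2 ≅ 0

nerve simplices:
  U1={{q},{r},{s},{p,q},{p,r},{p,s},{q,r},{q,s},{r,s},{p,q,r},{p,r,s}} U2={{s},{p,s},{q,s},{r,s},{p,r,s}} U3={{p},{r},{s},{p,q},{p,r},{p,s},{q,r},{q,s},{r,s},{p,q,r},{p,r,s}}
  U12={{s},{p,s},{q,s},{r,s},{p,r,s}} U13={{r},{s},{p,q},{p,r},{p,s},{q,r},{q,s},{r,s},{p,q,r},{p,r,s}} U23={{s},{p,s},{q,s},{r,s},{p,r,s}}
  U123={{s},{p,s},{q,s},{r,s},{p,r,s}}
C dims 3,3,1; δ0: rk_F3 2; δ1: rk_F3 1
degree 0: 3−2−0 = 1 → Ȟ^0 ≅ Z/3
degree 1: 3−1−2 = 0 → Ȟ^1 ≅ 0
degree 2: 1−0−1 = 0 → Ȟ^2 ≅ 0


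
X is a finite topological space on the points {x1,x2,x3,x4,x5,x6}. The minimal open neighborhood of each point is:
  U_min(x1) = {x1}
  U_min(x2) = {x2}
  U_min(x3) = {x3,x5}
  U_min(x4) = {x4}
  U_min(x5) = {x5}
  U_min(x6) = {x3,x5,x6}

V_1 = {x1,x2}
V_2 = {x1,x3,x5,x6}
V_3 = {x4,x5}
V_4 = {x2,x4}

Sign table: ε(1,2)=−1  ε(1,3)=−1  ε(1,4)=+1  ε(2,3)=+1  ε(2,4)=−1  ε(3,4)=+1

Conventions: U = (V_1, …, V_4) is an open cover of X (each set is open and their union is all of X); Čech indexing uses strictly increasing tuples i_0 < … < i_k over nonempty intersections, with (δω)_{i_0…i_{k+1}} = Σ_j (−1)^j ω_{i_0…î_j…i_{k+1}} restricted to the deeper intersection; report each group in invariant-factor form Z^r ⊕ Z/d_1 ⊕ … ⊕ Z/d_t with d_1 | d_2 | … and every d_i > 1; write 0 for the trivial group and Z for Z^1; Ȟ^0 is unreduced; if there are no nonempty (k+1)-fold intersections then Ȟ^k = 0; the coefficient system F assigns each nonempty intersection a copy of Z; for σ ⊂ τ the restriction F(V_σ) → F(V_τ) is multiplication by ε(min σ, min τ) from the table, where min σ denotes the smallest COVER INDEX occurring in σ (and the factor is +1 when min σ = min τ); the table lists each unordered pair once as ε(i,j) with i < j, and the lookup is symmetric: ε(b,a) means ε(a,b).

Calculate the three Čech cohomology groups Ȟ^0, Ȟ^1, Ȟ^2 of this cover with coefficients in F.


cover nerve:
  V12={x1} V14={x2} V23={x5} V34={x4}
C dims 4,4; δ0: rk 4, SNF 1^3·2
Ȟ^0: (4−4)−0=0 ⇒ 0
Ȟ^1: (4−0)−4=0 plus torsion [2] ⇒ Z/2
Ȟ^2: (0−0)−0=0 ⇒ 0

Ȟ^0 = 0; Ȟ^1 = Z/2; Ȟ^2 = 0


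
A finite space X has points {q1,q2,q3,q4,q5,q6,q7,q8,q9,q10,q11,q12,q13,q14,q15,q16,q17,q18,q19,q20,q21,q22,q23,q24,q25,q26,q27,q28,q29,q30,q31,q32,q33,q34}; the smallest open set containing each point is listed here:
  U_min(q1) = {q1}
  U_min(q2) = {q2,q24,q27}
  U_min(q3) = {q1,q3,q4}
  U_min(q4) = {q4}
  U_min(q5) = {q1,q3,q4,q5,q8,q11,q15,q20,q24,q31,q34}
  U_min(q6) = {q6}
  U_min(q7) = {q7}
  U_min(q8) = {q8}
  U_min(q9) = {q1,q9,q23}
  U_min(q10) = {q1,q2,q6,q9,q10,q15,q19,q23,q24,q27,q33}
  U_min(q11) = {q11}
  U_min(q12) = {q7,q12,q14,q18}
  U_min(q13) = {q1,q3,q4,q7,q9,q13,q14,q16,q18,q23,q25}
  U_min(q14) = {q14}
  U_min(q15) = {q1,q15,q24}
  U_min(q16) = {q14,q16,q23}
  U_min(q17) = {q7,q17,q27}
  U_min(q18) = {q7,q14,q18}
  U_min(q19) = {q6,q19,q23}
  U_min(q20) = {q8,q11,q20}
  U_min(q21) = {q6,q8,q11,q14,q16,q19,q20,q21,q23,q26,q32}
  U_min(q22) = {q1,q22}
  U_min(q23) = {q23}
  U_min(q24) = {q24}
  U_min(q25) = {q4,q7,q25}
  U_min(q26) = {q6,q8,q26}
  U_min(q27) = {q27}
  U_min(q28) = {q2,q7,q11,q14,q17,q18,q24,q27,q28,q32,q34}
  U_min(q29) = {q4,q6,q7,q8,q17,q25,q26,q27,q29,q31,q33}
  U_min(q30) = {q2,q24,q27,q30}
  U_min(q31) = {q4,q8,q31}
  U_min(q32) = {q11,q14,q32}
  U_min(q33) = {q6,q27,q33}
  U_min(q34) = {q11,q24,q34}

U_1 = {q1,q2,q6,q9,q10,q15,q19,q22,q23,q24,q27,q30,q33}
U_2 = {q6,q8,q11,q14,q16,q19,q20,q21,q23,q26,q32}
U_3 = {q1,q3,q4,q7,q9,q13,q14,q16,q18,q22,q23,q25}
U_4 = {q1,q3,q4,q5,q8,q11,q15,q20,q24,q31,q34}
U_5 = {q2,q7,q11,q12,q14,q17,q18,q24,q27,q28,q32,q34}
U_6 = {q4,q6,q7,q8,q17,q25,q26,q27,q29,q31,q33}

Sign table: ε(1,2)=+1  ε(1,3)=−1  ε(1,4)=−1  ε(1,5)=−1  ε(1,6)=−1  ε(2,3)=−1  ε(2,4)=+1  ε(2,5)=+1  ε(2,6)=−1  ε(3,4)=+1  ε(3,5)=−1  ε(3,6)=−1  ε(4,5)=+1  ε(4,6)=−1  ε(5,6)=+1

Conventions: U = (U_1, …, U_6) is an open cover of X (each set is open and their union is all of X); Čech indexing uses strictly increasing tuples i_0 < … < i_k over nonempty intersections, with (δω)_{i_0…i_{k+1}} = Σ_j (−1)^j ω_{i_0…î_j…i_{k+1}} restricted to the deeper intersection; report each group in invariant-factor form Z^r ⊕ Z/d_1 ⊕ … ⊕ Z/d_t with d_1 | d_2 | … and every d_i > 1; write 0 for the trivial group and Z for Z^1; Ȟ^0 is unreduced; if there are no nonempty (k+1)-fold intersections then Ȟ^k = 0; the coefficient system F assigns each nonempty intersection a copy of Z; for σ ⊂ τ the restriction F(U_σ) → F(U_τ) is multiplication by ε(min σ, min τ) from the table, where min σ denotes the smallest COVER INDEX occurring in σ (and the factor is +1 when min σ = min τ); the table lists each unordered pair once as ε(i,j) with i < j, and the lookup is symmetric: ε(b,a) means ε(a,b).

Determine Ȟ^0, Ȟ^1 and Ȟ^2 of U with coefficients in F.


nerve simplices:
  U12={q6,q19,q23} U13={q1,q9,q22,q23} U14={q1,q15,q24} U15={q2,q24,q27} U16={q6,q27,q33} U23={q14,q16,q23} U24={q8,q11,q20} U25={q11,q14,q32} U26={q6,q8,q26} U34={q1,q3,q4} U35={q7,q14,q18} U36={q4,q7,q25} U45={q11,q24,q34} U46={q4,q8,q31} U56={q7,q17,q27}
  U123={q23} U126={q6} U134={q1} U145={q24} U156={q27} U235={q14} U245={q11} U246={q8} U346={q4} U356={q7}
C dims 6,15,10; δ0: rk 6, SNF 1^5·2; δ1: rk 9, SNF 1^9
degree 0: 6−6−0 = 0 → Ȟ^0 ≅ 0
degree 1: 15−9−6 = 0 plus torsion [2] → Ȟ^1 ≅ Z/2
degree 2: 10−0−9 = 1 → Ȟ^2 ≅ Z

Ȟ^0 ≅ 0; Ȟ^1 ≅ Z/2; Ȟ^2 ≅ Z


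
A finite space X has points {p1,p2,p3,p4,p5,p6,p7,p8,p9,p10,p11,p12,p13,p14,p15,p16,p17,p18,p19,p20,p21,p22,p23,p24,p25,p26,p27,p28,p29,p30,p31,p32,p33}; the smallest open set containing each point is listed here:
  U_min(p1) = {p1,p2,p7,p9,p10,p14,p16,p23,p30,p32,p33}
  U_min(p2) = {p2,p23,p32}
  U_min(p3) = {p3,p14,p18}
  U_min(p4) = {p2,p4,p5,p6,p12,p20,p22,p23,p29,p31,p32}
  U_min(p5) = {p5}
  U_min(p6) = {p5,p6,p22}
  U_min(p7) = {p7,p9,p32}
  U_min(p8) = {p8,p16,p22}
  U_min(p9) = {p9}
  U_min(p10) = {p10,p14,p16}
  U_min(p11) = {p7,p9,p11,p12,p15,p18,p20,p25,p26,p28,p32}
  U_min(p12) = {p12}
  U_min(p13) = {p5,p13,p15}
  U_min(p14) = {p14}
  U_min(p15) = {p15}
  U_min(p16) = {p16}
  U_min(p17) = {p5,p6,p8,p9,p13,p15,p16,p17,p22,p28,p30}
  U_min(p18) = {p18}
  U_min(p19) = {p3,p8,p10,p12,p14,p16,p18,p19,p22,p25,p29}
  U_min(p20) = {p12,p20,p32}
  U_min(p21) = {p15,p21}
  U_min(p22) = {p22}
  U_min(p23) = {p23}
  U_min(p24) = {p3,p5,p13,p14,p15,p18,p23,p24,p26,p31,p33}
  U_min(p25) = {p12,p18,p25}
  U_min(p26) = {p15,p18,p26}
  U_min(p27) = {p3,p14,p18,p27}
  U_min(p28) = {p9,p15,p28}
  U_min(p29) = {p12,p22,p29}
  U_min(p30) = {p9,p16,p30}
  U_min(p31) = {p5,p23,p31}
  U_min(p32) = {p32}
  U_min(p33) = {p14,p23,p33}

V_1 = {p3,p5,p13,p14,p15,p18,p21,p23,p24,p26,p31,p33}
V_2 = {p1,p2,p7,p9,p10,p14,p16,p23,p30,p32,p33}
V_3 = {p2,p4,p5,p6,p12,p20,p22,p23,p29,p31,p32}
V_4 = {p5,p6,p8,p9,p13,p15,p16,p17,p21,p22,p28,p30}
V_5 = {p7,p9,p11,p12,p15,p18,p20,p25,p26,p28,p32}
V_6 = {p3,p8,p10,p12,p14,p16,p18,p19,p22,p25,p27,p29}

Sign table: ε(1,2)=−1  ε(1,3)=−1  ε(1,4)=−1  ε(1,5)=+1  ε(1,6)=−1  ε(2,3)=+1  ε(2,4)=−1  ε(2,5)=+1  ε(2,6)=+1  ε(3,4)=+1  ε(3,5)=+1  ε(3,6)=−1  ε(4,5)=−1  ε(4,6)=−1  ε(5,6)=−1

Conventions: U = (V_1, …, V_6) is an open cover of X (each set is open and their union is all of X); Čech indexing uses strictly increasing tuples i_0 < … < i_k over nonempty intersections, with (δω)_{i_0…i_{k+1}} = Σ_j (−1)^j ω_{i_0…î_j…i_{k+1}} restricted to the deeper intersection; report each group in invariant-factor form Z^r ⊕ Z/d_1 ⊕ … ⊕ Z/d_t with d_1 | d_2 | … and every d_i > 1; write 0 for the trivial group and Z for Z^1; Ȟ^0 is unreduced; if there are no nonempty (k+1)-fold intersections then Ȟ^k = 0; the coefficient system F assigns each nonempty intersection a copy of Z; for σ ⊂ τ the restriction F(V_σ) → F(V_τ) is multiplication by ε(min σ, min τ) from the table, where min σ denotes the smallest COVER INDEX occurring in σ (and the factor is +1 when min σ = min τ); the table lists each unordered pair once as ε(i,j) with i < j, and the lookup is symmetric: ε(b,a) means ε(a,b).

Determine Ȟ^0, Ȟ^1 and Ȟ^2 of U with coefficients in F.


Ȟ^0 ≅ 0, Ȟ^1 ≅ Z/2, Ȟ^2 ≅ Z

nonempty intersections:
  V12={p14,p23,p33} V13={p5,p23,p31} V14={p5,p13,p15,p21} V15={p15,p18,p26} V16={p3,p14,p18} V23={p2,p23,p32} V24={p9,p16,p30} V25={p7,p9,p32} V26={p10,p14,p16} V34={p5,p6,p22} V35={p12,p20,p32} V36={p12,p22,p29} V45={p9,p15,p28} V46={p8,p16,p22} V56={p12,p18,p25}
  V123={p23} V126={p14} V134={p5} V145={p15} V156={p18} V235={p32} V245={p9} V246={p16} V346={p22} V356={p12}
C dims 6,15,10; δ0: rk 6, SNF 1^5·2; δ1: rk 9, SNF 1^9
Ȟ^0: (6−6)−0=0 ⇒ 0
Ȟ^1: (15−9)−6=0 plus torsion [2] ⇒ Z/2
Ȟ^2: (10−0)−9=1 ⇒ Z


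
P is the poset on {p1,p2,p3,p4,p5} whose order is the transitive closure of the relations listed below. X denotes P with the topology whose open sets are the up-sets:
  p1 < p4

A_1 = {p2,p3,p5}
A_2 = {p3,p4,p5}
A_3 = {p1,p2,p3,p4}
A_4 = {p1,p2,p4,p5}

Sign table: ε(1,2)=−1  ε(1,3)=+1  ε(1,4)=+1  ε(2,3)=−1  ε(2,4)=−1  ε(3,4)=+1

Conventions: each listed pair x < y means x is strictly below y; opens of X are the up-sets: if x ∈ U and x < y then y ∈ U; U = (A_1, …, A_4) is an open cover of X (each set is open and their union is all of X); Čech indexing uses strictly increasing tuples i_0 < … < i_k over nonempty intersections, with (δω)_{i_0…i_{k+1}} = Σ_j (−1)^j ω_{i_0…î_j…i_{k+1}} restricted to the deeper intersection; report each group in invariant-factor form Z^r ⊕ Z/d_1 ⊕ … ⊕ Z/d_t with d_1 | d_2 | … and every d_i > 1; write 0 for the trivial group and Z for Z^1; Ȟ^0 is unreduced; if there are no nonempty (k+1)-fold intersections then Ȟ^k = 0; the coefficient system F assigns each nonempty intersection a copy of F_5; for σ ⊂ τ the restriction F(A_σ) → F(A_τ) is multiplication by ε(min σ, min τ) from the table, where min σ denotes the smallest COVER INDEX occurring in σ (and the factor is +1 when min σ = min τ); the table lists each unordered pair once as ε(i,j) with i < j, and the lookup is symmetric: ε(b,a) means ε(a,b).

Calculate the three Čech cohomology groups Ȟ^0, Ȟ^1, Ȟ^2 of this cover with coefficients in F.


intersection data:
  A12={p3,p5} A13={p2,p3} A14={p2,p5} A23={p3,p4} A24={p4,p5} A34={p1,p2,p4}
  A123={p3} A124={p5} A134={p2} A234={p4}
C dims 4,6,4; δ0: rk_F5 3; δ1: rk_F5 3
Ȟ^0 = (4 − 3) − 0 = 1, so Ȟ^0 ≅ Z/5
Ȟ^1 = (6 − 3) − 3 = 0, so Ȟ^1 ≅ 0
Ȟ^2 = (4 − 0) − 3 = 1, so Ȟ^2 ≅ Z/5

Ȟ^0 = Z/5, Ȟ^1 = 0 and Ȟ^2 = Z/5


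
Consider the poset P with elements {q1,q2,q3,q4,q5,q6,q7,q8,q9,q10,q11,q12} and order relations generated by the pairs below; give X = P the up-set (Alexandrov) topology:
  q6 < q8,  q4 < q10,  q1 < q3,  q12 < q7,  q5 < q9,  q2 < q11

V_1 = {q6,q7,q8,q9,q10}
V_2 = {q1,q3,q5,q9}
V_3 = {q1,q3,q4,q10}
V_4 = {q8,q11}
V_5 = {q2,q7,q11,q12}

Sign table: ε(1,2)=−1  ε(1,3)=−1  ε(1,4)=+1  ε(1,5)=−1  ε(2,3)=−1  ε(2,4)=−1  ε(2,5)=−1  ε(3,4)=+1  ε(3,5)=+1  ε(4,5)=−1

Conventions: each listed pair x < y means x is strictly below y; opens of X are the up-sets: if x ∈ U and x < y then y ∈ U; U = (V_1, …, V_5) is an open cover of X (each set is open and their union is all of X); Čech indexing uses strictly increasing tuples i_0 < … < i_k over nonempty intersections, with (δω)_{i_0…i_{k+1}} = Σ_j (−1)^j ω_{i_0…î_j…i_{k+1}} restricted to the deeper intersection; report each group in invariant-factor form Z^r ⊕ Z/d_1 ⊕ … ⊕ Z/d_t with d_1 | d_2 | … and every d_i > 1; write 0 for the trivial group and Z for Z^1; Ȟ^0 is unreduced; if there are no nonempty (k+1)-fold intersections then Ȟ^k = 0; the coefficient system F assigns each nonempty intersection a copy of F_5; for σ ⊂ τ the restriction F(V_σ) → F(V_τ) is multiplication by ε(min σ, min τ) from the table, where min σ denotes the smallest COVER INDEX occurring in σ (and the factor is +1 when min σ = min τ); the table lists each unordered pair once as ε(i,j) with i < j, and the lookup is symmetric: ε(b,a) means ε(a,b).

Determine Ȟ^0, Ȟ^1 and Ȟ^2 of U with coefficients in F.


nonempty overlaps:
  V12={q9} V13={q10} V14={q8} V15={q7} V23={q1,q3} V45={q11}
C dims 5,6; δ0: rk_F5 5
degree 0: 5−5−0 = 0 → Ȟ^0 ≅ 0
degree 1: 6−0−5 = 1 → Ȟ^1 ≅ Z/5
degree 2: 0−0−0 = 0 → Ȟ^2 ≅ 0

Ȟ^0 ≅ 0,  Ȟ^1 ≅ Z/5,  Ȟ^2 ≅ 0


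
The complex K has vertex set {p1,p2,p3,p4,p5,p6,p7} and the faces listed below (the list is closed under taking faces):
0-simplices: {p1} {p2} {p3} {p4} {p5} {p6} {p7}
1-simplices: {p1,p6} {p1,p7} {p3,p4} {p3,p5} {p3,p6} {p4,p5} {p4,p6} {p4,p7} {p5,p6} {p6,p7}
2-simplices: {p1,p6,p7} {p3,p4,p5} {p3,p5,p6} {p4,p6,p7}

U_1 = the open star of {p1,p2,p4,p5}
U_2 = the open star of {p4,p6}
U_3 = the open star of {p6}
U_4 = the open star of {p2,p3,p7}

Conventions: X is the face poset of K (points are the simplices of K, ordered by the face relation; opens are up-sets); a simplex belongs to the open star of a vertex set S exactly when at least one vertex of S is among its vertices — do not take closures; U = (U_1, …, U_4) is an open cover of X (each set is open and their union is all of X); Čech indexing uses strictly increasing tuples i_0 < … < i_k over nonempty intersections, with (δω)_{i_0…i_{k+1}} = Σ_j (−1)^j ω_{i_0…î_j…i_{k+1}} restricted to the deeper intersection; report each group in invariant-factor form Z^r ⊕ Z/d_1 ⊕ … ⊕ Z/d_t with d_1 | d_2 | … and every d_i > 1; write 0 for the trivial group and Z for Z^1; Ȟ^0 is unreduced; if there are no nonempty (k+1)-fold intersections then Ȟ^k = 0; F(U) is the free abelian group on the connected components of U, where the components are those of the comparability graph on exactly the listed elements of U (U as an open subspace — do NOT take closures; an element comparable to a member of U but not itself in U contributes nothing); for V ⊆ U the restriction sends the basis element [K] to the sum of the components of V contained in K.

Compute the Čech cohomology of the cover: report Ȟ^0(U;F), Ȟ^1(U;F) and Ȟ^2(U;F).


Ȟ^0 ≅ Z^2, Ȟ^1 ≅ Z and Ȟ^2 ≅ 0

intersection data:
  U1={{p1},{p2},{p4},{p5},{p1,p6},{p1,p7},{p3,p4},{p3,p5},{p4,p5},{p4,p6},{p4,p7},{p5,p6},{p1,p6,p7},{p3,p4,p5},{p3,p5,p6},{p4,p6,p7}} U2={{p4},{p6},{p1,p6},{p3,p4},{p3,p6},{p4,p5},{p4,p6},{p4,p7},{p5,p6},{p6,p7},{p1,p6,p7},{p3,p4,p5},{p3,p5,p6},{p4,p6,p7}} U3={{p6},{p1,p6},{p3,p6},{p4,p6},{p5,p6},{p6,p7},{p1,p6,p7},{p3,p5,p6},{p4,p6,p7}} U4={{p2},{p3},{p7},{p1,p7},{p3,p4},{p3,p5},{p3,p6},{p4,p7},{p6,p7},{p1,p6,p7},{p3,p4,p5},{p3,p5,p6},{p4,p6,p7}}
  U12={{p4},{p1,p6},{p3,p4},{p4,p5},{p4,p6},{p4,p7},{p5,p6},{p1,p6,p7},{p3,p4,p5},{p3,p5,p6},{p4,p6,p7}} U13={{p1,p6},{p4,p6},{p5,p6},{p1,p6,p7},{p3,p5,p6},{p4,p6,p7}} U14={{p2},{p1,p7},{p3,p4},{p3,p5},{p4,p7},{p1,p6,p7},{p3,p4,p5},{p3,p5,p6},{p4,p6,p7}} U23={{p6},{p1,p6},{p3,p6},{p4,p6},{p5,p6},{p6,p7},{p1,p6,p7},{p3,p5,p6},{p4,p6,p7}} U24={{p3,p4},{p3,p6},{p4,p7},{p6,p7},{p1,p6,p7},{p3,p4,p5},{p3,p5,p6},{p4,p6,p7}} U34={{p3,p6},{p6,p7},{p1,p6,p7},{p3,p5,p6},{p4,p6,p7}}
  U123={{p1,p6},{p4,p6},{p5,p6},{p1,p6,p7},{p3,p5,p6},{p4,p6,p7}} U124={{p3,p4},{p4,p7},{p1,p6,p7},{p3,p4,p5},{p3,p5,p6},{p4,p6,p7}} U134={{p1,p6,p7},{p3,p5,p6},{p4,p6,p7}} U234={{p3,p6},{p6,p7},{p1,p6,p7},{p3,p5,p6},{p4,p6,p7}}
  U1234={{p1,p6,p7},{p3,p5,p6},{p4,p6,p7}}
components per intersection:
  U1: {{p1},{p1,p6},{p1,p7},{p1,p6,p7}} {{p2}} {{p4},{p5},{p3,p4},{p3,p5},{p4,p5},{p4,p6},{p4,p7},{p5,p6},{p3,p4,p5},{p3,p5,p6},{p4,p6,p7}}
  U2: {{p4},{p6},{p1,p6},{p3,p4},{p3,p6},{p4,p5},{p4,p6},{p4,p7},{p5,p6},{p6,p7},{p1,p6,p7},{p3,p4,p5},{p3,p5,p6},{p4,p6,p7}}
  U3: {{p6},{p1,p6},{p3,p6},{p4,p6},{p5,p6},{p6,p7},{p1,p6,p7},{p3,p5,p6},{p4,p6,p7}}
  U4: {{p2}} {{p3},{p3,p4},{p3,p5},{p3,p6},{p3,p4,p5},{p3,p5,p6}} {{p7},{p1,p7},{p4,p7},{p6,p7},{p1,p6,p7},{p4,p6,p7}}
  U12: {{p4},{p3,p4},{p4,p5},{p4,p6},{p4,p7},{p3,p4,p5},{p4,p6,p7}} {{p1,p6},{p1,p6,p7}} {{p5,p6},{p3,p5,p6}}
  U13: {{p1,p6},{p1,p6,p7}} {{p4,p6},{p4,p6,p7}} {{p5,p6},{p3,p5,p6}}
  U14: {{p2}} {{p1,p7},{p1,p6,p7}} {{p3,p4},{p3,p5},{p3,p4,p5},{p3,p5,p6}} {{p4,p7},{p4,p6,p7}}
  U23: {{p6},{p1,p6},{p3,p6},{p4,p6},{p5,p6},{p6,p7},{p1,p6,p7},{p3,p5,p6},{p4,p6,p7}}
  U24: {{p3,p4},{p3,p4,p5}} {{p3,p6},{p3,p5,p6}} {{p4,p7},{p6,p7},{p1,p6,p7},{p4,p6,p7}}
  U34: {{p3,p6},{p3,p5,p6}} {{p6,p7},{p1,p6,p7},{p4,p6,p7}}
  U123: {{p1,p6},{p1,p6,p7}} {{p4,p6},{p4,p6,p7}} {{p5,p6},{p3,p5,p6}}
  U124: {{p3,p4},{p3,p4,p5}} {{p4,p7},{p4,p6,p7}} {{p1,p6,p7}} {{p3,p5,p6}}
  U134: {{p1,p6,p7}} {{p3,p5,p6}} {{p4,p6,p7}}
  U234: {{p3,p6},{p3,p5,p6}} {{p6,p7},{p1,p6,p7},{p4,p6,p7}}
  U1234: {{p1,p6,p7}} {{p3,p5,p6}} {{p4,p6,p7}}
C dims 8,16,12,3; δ0: rk 6, SNF 1^6; δ1: rk 9, SNF 1^9; δ2: rk 3, SNF 1^3
Ȟ^0 = (8 − 6) − 0 = 2, so Ȟ^0 ≅ Z^2
Ȟ^1 = (16 − 9) − 6 = 1, so Ȟ^1 ≅ Z
Ȟ^2 = (12 − 3) − 9 = 0, so Ȟ^2 ≅ 0


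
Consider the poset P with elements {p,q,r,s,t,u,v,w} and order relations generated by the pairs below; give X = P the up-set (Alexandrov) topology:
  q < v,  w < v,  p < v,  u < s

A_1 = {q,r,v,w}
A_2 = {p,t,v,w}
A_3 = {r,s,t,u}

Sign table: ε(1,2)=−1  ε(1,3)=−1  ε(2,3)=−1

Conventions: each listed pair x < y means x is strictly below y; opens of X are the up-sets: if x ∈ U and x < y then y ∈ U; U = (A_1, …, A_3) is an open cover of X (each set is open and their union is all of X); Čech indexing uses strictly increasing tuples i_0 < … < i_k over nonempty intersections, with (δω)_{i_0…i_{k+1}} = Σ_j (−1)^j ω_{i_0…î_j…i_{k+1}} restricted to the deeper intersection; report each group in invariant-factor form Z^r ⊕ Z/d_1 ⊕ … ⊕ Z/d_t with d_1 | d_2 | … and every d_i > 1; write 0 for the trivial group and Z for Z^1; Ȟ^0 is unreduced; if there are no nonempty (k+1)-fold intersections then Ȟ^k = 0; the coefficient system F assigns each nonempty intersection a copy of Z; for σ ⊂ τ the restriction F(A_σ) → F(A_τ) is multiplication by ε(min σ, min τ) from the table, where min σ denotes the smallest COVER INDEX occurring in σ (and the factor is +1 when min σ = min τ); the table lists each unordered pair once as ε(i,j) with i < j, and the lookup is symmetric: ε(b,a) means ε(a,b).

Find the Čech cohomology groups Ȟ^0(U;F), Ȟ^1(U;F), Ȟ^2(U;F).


Ȟ^0(U;F) ≅ 0, Ȟ^1(U;F) ≅ Z/2, Ȟ^2(U;F) ≅ 0

intersection data:
  A12={v,w} A13={r} A23={t}
C dims 3,3; δ0: rk 3, SNF 1^2·2
Ȟ^0 = (3 − 3) − 0 = 0, so Ȟ^0 ≅ 0
Ȟ^1 = (3 − 0) − 3 = 0 plus torsion [2], so Ȟ^1 ≅ Z/2
Ȟ^2 = (0 − 0) − 0 = 0, so Ȟ^2 ≅ 0


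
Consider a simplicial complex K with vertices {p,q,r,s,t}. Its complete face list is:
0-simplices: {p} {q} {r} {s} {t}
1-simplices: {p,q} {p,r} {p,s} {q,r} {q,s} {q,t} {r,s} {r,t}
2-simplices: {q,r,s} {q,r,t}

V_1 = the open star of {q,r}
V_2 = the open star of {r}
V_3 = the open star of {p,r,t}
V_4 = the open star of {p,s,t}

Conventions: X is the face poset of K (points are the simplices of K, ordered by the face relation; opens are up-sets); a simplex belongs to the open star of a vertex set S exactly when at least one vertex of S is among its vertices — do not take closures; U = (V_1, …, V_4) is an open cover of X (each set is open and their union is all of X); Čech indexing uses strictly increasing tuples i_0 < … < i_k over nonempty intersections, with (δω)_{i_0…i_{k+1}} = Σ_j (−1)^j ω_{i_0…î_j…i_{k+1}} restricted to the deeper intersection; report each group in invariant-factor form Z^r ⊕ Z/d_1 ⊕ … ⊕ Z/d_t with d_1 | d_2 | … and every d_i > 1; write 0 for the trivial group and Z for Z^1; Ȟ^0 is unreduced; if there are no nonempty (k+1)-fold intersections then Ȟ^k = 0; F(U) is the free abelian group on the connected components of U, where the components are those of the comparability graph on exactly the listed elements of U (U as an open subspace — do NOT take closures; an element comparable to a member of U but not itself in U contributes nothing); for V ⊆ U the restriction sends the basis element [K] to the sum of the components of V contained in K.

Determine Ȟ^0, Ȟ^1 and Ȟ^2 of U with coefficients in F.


cover nerve:
  V1={{q},{r},{p,q},{p,r},{q,r},{q,s},{q,t},{r,s},{r,t},{q,r,s},{q,r,t}} V2={{r},{p,r},{q,r},{r,s},{r,t},{q,r,s},{q,r,t}} V3={{p},{r},{t},{p,q},{p,r},{p,s},{q,r},{q,t},{r,s},{r,t},{q,r,s},{q,r,t}} V4={{p},{s},{t},{p,q},{p,r},{p,s},{q,s},{q,t},{r,s},{r,t},{q,r,s},{q,r,t}}
  V12={{r},{p,r},{q,r},{r,s},{r,t},{q,r,s},{q,r,t}} V13={{r},{p,q},{p,r},{q,r},{q,t},{r,s},{r,t},{q,r,s},{q,r,t}} V14={{p,q},{p,r},{q,s},{q,t},{r,s},{r,t},{q,r,s},{q,r,t}} V23={{r},{p,r},{q,r},{r,s},{r,t},{q,r,s},{q,r,t}} V24={{p,r},{r,s},{r,t},{q,r,s},{q,r,t}} V34={{p},{t},{p,q},{p,r},{p,s},{q,t},{r,s},{r,t},{q,r,s},{q,r,t}}
  V123={{r},{p,r},{q,r},{r,s},{r,t},{q,r,s},{q,r,t}} V124={{p,r},{r,s},{r,t},{q,r,s},{q,r,t}} V134={{p,q},{p,r},{q,t},{r,s},{r,t},{q,r,s},{q,r,t}} V234={{p,r},{r,s},{r,t},{q,r,s},{q,r,t}}
  V1234={{p,r},{r,s},{r,t},{q,r,s},{q,r,t}}
components per intersection:
  V1: {{q},{r},{p,q},{p,r},{q,r},{q,s},{q,t},{r,s},{r,t},{q,r,s},{q,r,t}}
  V2: {{r},{p,r},{q,r},{r,s},{r,t},{q,r,s},{q,r,t}}
  V3: {{p},{r},{t},{p,q},{p,r},{p,s},{q,r},{q,t},{r,s},{r,t},{q,r,s},{q,r,t}}
  V4: {{p},{s},{p,q},{p,r},{p,s},{q,s},{r,s},{q,r,s}} {{t},{q,t},{r,t},{q,r,t}}
  V12: {{r},{p,r},{q,r},{r,s},{r,t},{q,r,s},{q,r,t}}
  V13: {{r},{p,r},{q,r},{q,t},{r,s},{r,t},{q,r,s},{q,r,t}} {{p,q}}
  V14: {{p,q}} {{p,r}} {{q,s},{r,s},{q,r,s}} {{q,t},{r,t},{q,r,t}}
  V23: {{r},{p,r},{q,r},{r,s},{r,t},{q,r,s},{q,r,t}}
  V24: {{p,r}} {{r,s},{q,r,s}} {{r,t},{q,r,t}}
  V34: {{p},{p,q},{p,r},{p,s}} {{t},{q,t},{r,t},{q,r,t}} {{r,s},{q,r,s}}
  V123: {{r},{p,r},{q,r},{r,s},{r,t},{q,r,s},{q,r,t}}
  V124: {{p,r}} {{r,s},{q,r,s}} {{r,t},{q,r,t}}
  V134: {{p,q}} {{p,r}} {{q,t},{r,t},{q,r,t}} {{r,s},{q,r,s}}
  V234: {{p,r}} {{r,s},{q,r,s}} {{r,t},{q,r,t}}
  V1234: {{p,r}} {{r,s},{q,r,s}} {{r,t},{q,r,t}}
C dims 5,14,11,3; δ0: rk 4, SNF 1^4; δ1: rk 8, SNF 1^8; δ2: rk 3, SNF 1^3
Ȟ^0: (5−4)−0=1 ⇒ Z
Ȟ^1: (14−8)−4=2 ⇒ Z^2
Ȟ^2: (11−3)−8=0 ⇒ 0

Ȟ^0 = Z, Ȟ^1 = Z^2, Ȟ^2 = 0
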